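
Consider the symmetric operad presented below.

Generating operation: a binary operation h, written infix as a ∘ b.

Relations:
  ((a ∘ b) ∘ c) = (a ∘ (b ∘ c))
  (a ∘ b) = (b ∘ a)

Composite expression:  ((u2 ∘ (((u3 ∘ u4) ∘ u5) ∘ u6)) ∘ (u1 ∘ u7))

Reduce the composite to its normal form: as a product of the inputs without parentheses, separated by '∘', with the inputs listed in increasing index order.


u1 ∘ u2 ∘ u3 ∘ u4 ∘ u5 ∘ u6 ∘ u7

Any arrangement under h is one operation, so sort the u-inputs.
(u3 ∘ u4) spells out as u3 ∘ u4
((u3 ∘ u4) ∘ u5) spells out as u3 ∘ u4 ∘ u5
(((u3 ∘ u4) ∘ u5) ∘ u6) spells out as u3 ∘ u4 ∘ u5 ∘ u6
(u2 ∘ (((u3 ∘ u4) ∘ u5) ∘ u6)) spells out as u2 ∘ u3 ∘ u4 ∘ u5 ∘ u6
(u1 ∘ u7) spells out as u1 ∘ u7
((u2 ∘ (((u3 ∘ u4) ∘ u5) ∘ u6)) ∘ (u1 ∘ u7)) spells out as u2 ∘ u3 ∘ u4 ∘ u5 ∘ u6 ∘ u1 ∘ u7
rearranged into index order: u1 ∘ u2 ∘ u3 ∘ u4 ∘ u5 ∘ u6 ∘ u7


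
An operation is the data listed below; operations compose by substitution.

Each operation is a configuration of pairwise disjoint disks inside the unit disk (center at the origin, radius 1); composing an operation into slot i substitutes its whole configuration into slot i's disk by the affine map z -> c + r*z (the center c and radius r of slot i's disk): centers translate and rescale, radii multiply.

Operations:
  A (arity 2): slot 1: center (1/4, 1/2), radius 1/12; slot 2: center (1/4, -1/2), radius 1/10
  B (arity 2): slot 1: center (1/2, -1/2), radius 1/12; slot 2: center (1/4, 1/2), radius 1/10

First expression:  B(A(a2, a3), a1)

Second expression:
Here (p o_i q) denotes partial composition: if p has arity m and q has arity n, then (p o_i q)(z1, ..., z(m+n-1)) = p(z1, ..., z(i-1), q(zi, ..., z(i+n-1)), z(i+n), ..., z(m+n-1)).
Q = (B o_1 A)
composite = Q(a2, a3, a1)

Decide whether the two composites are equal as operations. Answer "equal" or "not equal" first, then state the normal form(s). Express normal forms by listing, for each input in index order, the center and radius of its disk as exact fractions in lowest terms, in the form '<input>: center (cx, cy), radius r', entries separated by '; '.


equal: each reduces to a1: center (1/4, 1/2), radius 1/10; a2: center (25/48, -11/24), radius 1/144; a3: center (25/48, -13/24), radius 1/120

Normal form of the first expression: a1: center (1/4, 1/2), radius 1/10; a2: center (25/48, -11/24), radius 1/144; a3: center (25/48, -13/24), radius 1/120
Normal form of the second expression: a1: center (1/4, 1/2), radius 1/10; a2: center (25/48, -11/24), radius 1/144; a3: center (25/48, -13/24), radius 1/120
Same normal form: equal.


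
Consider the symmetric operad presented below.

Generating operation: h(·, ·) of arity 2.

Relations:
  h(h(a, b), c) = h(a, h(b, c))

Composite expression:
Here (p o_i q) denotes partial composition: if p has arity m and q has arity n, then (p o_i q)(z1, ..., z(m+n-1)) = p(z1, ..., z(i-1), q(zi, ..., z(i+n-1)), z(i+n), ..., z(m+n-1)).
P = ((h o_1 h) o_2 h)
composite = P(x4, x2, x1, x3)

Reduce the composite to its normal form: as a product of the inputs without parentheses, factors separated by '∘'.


Associativity of h dissolves the nesting; only the x-input order survives.
h(x2, x1) reduces to x2 ∘ x1
h(x4, h(x2, x1)) reduces to x4 ∘ x2 ∘ x1
h(h(x4, h(x2, x1)), x3) reduces to x4 ∘ x2 ∘ x1 ∘ x3

x4 ∘ x2 ∘ x1 ∘ x3


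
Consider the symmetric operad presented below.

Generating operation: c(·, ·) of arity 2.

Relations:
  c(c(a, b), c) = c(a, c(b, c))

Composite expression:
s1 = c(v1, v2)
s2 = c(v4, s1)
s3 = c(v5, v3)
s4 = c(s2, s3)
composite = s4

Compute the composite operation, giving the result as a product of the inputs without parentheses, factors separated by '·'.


v4 · v1 · v2 · v5 · v3


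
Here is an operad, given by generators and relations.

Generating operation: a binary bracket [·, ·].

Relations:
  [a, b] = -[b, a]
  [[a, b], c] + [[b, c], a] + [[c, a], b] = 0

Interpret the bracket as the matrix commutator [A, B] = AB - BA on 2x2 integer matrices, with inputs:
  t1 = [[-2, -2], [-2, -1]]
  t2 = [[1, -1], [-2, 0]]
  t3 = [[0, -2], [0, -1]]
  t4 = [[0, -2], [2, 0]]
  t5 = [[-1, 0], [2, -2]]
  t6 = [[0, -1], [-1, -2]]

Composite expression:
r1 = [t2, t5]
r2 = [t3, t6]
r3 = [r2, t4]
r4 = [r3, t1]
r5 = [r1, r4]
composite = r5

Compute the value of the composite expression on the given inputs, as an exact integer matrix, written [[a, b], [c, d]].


[[-120, 160], [160, 120]]

[t2, t5] = [[-2, 1], [-4, 2]]
[t3, t6] = [[2, 3], [1, -2]]
[[t3, t6], t4] = [[8, -8], [-8, -8]]
[[[t3, t6], t4], t1] = [[0, -40], [40, 0]]
[[t2, t5], [[[t3, t6], t4], t1]] = [[-120, 160], [160, 120]]


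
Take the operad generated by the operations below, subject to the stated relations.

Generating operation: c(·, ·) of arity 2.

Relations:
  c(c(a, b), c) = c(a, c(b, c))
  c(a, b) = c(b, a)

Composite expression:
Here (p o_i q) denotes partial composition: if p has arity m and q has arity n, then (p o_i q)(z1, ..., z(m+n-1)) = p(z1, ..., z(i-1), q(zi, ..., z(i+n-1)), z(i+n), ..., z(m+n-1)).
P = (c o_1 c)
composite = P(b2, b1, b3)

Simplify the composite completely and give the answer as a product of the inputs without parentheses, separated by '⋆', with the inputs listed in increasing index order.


Shape and order are irrelevant to c; the b-input set decides.
c(b2, b1) reduces to b2 ⋆ b1
c(c(b2, b1), b3) reduces to b2 ⋆ b1 ⋆ b3
sorting the factors by input index: b1 ⋆ b2 ⋆ b3

b1 ⋆ b2 ⋆ b3


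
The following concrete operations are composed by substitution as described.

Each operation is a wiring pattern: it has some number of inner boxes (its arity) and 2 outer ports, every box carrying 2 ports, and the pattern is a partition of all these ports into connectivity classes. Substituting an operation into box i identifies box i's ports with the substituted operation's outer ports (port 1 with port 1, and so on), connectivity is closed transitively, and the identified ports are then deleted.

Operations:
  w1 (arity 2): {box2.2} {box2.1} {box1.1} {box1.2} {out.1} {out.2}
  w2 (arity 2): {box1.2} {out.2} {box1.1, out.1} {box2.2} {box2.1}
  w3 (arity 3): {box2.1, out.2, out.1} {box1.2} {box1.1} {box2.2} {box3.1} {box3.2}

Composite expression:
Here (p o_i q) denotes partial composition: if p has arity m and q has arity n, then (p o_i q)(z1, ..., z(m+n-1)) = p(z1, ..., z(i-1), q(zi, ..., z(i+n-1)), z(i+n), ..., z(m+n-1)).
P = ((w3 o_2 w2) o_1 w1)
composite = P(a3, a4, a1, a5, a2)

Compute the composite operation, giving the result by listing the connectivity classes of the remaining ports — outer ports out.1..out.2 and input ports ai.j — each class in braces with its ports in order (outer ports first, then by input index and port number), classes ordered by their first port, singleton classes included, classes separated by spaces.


{out.1, out.2, a1.1} {a1.2} {a2.1} {a2.2} {a3.1} {a3.2} {a4.1} {a4.2} {a5.1} {a5.2}

Connectivity passes through glued w3-boundaries; trace each wire chain.
after w1, the pattern on (a3, a4) reads {out.1} {out.2} {a3.1} {a3.2} {a4.1} {a4.2} (out.j = its outer ports)
after w2, the pattern on (a1, a5) reads {out.1, a1.1} {out.2} {a1.2} {a5.1} {a5.2} (out.j = its outer ports)
after w3, the pattern on (a3, a4, a1, a5, a2) reads {out.1, out.2, a1.1} {a1.2} {a2.1} {a2.2} {a3.1} {a3.2} {a4.1} {a4.2} {a5.1} {a5.2} (out.j = its outer ports)


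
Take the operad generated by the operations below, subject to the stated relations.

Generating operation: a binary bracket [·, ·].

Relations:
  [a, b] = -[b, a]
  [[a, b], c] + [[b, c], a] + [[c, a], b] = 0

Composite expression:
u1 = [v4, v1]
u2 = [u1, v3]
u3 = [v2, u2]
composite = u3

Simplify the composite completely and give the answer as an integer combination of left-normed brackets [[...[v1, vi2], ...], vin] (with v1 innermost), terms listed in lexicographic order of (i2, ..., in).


Left-normed coefficients sit on the v1-initial expansion words.
Composite bracket: [v2, [[v4, v1], v3]]
Each bracket splits as ab - ba, giving 8 signed words (2^3 = 8).
Collect the words opening with v1:
  word v1v4v3v2 has sign +1, contributing +[[[v1, v4], v3], v2]

[[[v1, v4], v3], v2]


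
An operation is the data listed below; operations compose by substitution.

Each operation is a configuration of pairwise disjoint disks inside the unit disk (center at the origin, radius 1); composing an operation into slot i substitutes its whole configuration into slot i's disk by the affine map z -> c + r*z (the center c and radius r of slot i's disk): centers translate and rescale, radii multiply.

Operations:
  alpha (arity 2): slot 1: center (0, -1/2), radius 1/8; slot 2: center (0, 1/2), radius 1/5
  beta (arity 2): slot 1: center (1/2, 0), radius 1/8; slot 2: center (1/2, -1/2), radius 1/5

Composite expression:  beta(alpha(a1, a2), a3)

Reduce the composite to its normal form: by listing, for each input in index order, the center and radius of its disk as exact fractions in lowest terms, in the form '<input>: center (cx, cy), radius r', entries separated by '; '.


Nesting under beta composes maps z -> c + r*z down each a-path.
for a1, the 2-step affine chain lands on center (1/2, -1/16), radius 1/64
for a2, the 2-step affine chain lands on center (1/2, 1/16), radius 1/40
for a3, the 1-step affine chain lands on center (1/2, -1/2), radius 1/5

a1: center (1/2, -1/16), radius 1/64; a2: center (1/2, 1/16), radius 1/40; a3: center (1/2, -1/2), radius 1/5


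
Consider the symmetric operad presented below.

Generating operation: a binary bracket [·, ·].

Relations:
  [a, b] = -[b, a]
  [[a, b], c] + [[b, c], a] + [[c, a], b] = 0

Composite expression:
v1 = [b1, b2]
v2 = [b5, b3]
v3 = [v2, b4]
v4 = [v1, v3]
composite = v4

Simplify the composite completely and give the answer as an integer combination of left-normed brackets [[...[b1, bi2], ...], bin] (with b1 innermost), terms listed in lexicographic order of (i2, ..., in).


-[[[[b1, b2], b3], b5], b4] + [[[[b1, b2], b4], b3], b5] - [[[[b1, b2], b4], b5], b3] + [[[[b1, b2], b5], b3], b4]

Skip Jacobi rewriting: expand, keep b1-initial words, read off terms.
Composite bracket: [[b1, b2], [[b5, b3], b4]]
The bracket unfolds into 16 signed words via [a, b] = ab - ba (2^4 = 16).
Coefficients come from the b1-initial words:
  the word b1b2b3b5b4 carries sign -1 and contributes -[[[[b1, b2], b3], b5], b4]
  the word b1b2b4b3b5 carries sign +1 and contributes +[[[[b1, b2], b4], b3], b5]
  the word b1b2b4b5b3 carries sign -1 and contributes -[[[[b1, b2], b4], b5], b3]
  the word b1b2b5b3b4 carries sign +1 and contributes +[[[[b1, b2], b5], b3], b4]


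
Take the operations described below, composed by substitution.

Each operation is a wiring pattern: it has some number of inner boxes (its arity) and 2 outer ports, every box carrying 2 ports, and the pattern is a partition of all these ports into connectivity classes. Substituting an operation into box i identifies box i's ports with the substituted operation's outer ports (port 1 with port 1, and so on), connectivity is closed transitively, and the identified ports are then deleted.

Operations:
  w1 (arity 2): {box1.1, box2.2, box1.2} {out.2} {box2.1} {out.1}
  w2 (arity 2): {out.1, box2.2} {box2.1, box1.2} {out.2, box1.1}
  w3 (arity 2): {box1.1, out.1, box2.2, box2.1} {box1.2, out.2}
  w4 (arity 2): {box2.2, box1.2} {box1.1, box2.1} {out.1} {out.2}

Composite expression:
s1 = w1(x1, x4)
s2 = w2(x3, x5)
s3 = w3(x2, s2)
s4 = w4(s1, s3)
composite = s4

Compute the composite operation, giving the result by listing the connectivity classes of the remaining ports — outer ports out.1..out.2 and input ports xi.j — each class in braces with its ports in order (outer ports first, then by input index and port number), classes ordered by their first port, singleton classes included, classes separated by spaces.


Substituting into w4 glues patterns; closure does the rest.
through w1, on inputs (x1, x4): {out.1} {out.2} {x1.1, x1.2, x4.2} {x4.1} (out.j = stage outer ports)
through w2, on inputs (x3, x5): {out.1, x5.2} {out.2, x3.1} {x3.2, x5.1} (out.j = stage outer ports)
through w3, on inputs (x2, x3, x5): {out.1, x2.1, x3.1, x5.2} {out.2, x2.2} {x3.2, x5.1} (out.j = stage outer ports)
through w4, on inputs (x1, x4, x2, x3, x5): {out.1} {out.2} {x1.1, x1.2, x4.2} {x2.1, x3.1, x5.2} {x2.2} {x3.2, x5.1} {x4.1} (out.j = stage outer ports)

{out.1} {out.2} {x1.1, x1.2, x4.2} {x2.1, x3.1, x5.2} {x2.2} {x3.2, x5.1} {x4.1}


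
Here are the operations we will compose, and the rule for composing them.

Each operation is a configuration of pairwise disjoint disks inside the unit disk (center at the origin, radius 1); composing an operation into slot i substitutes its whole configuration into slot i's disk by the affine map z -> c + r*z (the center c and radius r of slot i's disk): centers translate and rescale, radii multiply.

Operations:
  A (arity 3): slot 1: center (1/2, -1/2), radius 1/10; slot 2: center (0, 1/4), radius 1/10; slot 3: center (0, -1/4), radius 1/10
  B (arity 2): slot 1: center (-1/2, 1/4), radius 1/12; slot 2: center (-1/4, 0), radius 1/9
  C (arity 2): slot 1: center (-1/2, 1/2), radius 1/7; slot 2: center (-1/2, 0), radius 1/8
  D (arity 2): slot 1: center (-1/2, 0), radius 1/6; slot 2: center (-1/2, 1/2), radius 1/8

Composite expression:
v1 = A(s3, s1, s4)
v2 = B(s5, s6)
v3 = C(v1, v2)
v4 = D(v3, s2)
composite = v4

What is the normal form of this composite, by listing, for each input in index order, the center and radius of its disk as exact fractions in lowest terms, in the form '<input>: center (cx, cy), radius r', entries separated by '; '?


Only the slot chain above each s matters under D; compose those maps.
input s3: composing its 3 substitution steps yields center (-4/7, 1/14), radius 1/420
input s1: composing its 3 substitution steps yields center (-7/12, 5/56), radius 1/420
input s4: composing its 3 substitution steps yields center (-7/12, 13/168), radius 1/420
input s5: composing its 3 substitution steps yields center (-19/32, 1/192), radius 1/576
input s6: composing its 3 substitution steps yields center (-113/192, 0), radius 1/432
input s2: composing its 1 substitution step yields center (-1/2, 1/2), radius 1/8

s1: center (-7/12, 5/56), radius 1/420; s2: center (-1/2, 1/2), radius 1/8; s3: center (-4/7, 1/14), radius 1/420; s4: center (-7/12, 13/168), radius 1/420; s5: center (-19/32, 1/192), radius 1/576; s6: center (-113/192, 0), radius 1/432


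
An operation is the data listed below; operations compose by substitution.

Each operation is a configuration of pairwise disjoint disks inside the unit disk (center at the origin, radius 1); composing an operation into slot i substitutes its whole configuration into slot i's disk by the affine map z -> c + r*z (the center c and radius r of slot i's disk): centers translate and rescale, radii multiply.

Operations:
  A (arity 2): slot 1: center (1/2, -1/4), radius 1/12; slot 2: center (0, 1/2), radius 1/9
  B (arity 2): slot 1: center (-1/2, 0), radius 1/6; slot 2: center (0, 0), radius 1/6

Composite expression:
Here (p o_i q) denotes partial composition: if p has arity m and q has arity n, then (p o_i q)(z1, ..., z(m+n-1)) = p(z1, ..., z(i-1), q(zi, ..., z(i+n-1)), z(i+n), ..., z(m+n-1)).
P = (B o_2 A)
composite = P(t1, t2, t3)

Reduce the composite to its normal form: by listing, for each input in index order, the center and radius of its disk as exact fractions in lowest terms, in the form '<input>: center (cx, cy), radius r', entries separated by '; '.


t1: center (-1/2, 0), radius 1/6; t2: center (1/12, -1/24), radius 1/72; t3: center (0, 1/12), radius 1/54

Nesting under B composes maps z -> c + r*z down each t-path.
input t1: applying the 1 nested substitution gives center (-1/2, 0), radius 1/6
input t2: applying the 2 nested substitutions gives center (1/12, -1/24), radius 1/72
input t3: applying the 2 nested substitutions gives center (0, 1/12), radius 1/54


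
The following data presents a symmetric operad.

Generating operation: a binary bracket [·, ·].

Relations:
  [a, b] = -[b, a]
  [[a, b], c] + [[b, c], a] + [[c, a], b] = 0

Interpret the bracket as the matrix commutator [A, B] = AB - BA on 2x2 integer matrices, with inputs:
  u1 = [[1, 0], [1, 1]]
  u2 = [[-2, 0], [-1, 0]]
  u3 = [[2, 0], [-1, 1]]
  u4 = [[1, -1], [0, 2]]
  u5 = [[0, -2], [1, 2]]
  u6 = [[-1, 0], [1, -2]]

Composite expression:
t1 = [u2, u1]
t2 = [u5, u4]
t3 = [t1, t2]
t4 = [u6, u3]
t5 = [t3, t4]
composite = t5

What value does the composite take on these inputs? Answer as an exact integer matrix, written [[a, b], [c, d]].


[[0, 0], [0, 0]]

[u2, u1] = [[0, 0], [2, 0]]
[u5, u4] = [[1, 0], [-1, -1]]
[[u2, u1], [u5, u4]] = [[0, 0], [4, 0]]
[u6, u3] = [[0, 0], [2, 0]]
[[[u2, u1], [u5, u4]], [u6, u3]] = [[0, 0], [0, 0]]


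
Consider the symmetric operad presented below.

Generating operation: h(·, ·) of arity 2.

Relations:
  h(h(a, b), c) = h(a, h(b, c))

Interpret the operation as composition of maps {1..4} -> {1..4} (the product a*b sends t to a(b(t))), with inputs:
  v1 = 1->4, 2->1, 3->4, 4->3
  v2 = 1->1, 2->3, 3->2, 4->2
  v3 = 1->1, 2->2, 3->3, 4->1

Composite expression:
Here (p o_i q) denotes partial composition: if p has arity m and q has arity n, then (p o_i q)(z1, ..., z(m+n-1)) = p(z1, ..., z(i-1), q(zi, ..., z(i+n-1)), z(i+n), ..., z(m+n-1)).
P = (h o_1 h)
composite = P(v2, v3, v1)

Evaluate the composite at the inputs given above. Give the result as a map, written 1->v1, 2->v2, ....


1->1, 2->1, 3->1, 4->2

h(v2, v3) = 1->1, 2->3, 3->2, 4->1
h(h(v2, v3), v1) = 1->1, 2->1, 3->1, 4->2


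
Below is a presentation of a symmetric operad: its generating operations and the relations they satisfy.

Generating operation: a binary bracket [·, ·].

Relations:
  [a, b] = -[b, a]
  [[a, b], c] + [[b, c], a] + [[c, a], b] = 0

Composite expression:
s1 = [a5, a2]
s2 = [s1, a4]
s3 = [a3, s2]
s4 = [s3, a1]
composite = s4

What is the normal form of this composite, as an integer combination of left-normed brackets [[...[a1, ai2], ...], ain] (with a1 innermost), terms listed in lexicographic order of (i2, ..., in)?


-[[[[a1, a2], a5], a4], a3] + [[[[a1, a3], a2], a5], a4] - [[[[a1, a3], a4], a2], a5] + [[[[a1, a3], a4], a5], a2] - [[[[a1, a3], a5], a2], a4] + [[[[a1, a4], a2], a5], a3] - [[[[a1, a4], a5], a2], a3] + [[[[a1, a5], a2], a4], a3]

Antisymmetry and Jacobi reduce to a1-anchored left-normed brackets.
Composite bracket: [[a3, [[a5, a2], a4]], a1]
Applying ab - ba throughout gives 16 signed words (2^4 = 16).
Coefficients come from the a1-initial words:
  from a1a2a5a4a3, sign -1: term -[[[[a1, a2], a5], a4], a3]
  from a1a3a2a5a4, sign +1: term +[[[[a1, a3], a2], a5], a4]
  from a1a3a4a2a5, sign -1: term -[[[[a1, a3], a4], a2], a5]
  from a1a3a4a5a2, sign +1: term +[[[[a1, a3], a4], a5], a2]
  from a1a3a5a2a4, sign -1: term -[[[[a1, a3], a5], a2], a4]
  from a1a4a2a5a3, sign +1: term +[[[[a1, a4], a2], a5], a3]
  from a1a4a5a2a3, sign -1: term -[[[[a1, a4], a5], a2], a3]
  from a1a5a2a4a3, sign +1: term +[[[[a1, a5], a2], a4], a3]


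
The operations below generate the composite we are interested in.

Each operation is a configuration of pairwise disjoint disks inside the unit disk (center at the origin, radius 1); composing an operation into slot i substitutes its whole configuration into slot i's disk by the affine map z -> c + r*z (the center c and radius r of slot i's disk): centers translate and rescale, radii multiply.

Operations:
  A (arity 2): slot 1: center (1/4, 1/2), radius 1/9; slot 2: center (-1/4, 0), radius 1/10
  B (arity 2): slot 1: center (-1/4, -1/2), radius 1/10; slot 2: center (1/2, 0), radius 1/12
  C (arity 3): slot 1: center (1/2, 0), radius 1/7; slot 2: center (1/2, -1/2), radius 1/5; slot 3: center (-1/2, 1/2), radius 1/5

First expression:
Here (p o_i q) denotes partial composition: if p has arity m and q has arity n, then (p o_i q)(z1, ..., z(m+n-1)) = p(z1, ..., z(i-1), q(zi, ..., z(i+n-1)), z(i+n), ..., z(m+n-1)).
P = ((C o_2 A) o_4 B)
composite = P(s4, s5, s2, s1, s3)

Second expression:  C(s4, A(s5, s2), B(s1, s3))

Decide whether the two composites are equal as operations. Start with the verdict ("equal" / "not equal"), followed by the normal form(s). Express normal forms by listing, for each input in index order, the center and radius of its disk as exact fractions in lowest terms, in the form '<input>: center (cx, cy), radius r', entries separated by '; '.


equal: each reduces to s1: center (-11/20, 2/5), radius 1/50; s2: center (9/20, -1/2), radius 1/50; s3: center (-2/5, 1/2), radius 1/60; s4: center (1/2, 0), radius 1/7; s5: center (11/20, -2/5), radius 1/45

The first expression reduces to s1: center (-11/20, 2/5), radius 1/50; s2: center (9/20, -1/2), radius 1/50; s3: center (-2/5, 1/2), radius 1/60; s4: center (1/2, 0), radius 1/7; s5: center (11/20, -2/5), radius 1/45
The second expression reduces to s1: center (-11/20, 2/5), radius 1/50; s2: center (9/20, -1/2), radius 1/50; s3: center (-2/5, 1/2), radius 1/60; s4: center (1/2, 0), radius 1/7; s5: center (11/20, -2/5), radius 1/45
Same normal form: equal.


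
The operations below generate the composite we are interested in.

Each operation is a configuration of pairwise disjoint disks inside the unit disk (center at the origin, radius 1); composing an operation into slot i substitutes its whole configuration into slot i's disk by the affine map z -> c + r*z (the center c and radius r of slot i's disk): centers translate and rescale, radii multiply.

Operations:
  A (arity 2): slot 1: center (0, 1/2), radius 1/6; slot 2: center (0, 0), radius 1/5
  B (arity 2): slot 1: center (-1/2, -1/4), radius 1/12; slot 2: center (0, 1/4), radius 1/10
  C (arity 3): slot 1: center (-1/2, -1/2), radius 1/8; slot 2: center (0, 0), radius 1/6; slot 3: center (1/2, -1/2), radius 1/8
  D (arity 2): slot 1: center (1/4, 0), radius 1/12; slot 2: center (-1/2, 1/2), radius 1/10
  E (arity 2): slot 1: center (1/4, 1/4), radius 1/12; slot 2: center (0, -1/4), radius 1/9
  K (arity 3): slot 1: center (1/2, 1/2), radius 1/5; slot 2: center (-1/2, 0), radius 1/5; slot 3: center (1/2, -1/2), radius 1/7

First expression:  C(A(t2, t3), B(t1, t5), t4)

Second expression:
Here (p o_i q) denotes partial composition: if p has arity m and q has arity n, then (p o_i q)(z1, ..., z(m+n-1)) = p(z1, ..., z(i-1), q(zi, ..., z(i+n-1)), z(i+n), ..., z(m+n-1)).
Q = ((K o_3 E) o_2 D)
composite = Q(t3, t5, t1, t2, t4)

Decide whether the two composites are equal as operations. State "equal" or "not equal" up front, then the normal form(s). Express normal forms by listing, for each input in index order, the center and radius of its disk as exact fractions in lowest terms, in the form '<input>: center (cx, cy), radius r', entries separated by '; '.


not equal: they reduce to t1: center (-1/12, -1/24), radius 1/72; t2: center (-1/2, -7/16), radius 1/48; t3: center (-1/2, -1/2), radius 1/40; t4: center (1/2, -1/2), radius 1/8; t5: center (0, 1/24), radius 1/60 and t1: center (-3/5, 1/10), radius 1/50; t2: center (15/28, -13/28), radius 1/84; t3: center (1/2, 1/2), radius 1/5; t4: center (1/2, -15/28), radius 1/63; t5: center (-9/20, 0), radius 1/60

Normal form of the first expression: t1: center (-1/12, -1/24), radius 1/72; t2: center (-1/2, -7/16), radius 1/48; t3: center (-1/2, -1/2), radius 1/40; t4: center (1/2, -1/2), radius 1/8; t5: center (0, 1/24), radius 1/60
Normal form of the second expression: t1: center (-3/5, 1/10), radius 1/50; t2: center (15/28, -13/28), radius 1/84; t3: center (1/2, 1/2), radius 1/5; t4: center (1/2, -15/28), radius 1/63; t5: center (-9/20, 0), radius 1/60
They disagree, so not equal.


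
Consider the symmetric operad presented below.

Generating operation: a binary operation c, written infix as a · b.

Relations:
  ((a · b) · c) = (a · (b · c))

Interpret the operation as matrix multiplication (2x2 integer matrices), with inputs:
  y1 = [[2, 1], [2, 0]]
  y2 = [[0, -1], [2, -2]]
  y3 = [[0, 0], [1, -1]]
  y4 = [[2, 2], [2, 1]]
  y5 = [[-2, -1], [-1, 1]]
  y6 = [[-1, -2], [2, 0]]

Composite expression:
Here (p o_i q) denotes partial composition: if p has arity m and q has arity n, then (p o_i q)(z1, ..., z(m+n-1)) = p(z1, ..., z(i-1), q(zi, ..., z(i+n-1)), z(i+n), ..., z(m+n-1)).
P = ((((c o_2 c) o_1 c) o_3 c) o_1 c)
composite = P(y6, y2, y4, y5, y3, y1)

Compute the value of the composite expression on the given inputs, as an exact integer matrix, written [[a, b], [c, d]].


[[0, -5], [0, 2]]

(y6 · y2) = [[-4, 5], [0, -2]]
((y6 · y2) · y4) = [[2, -3], [-4, -2]]
(y5 · y3) = [[-1, 1], [1, -1]]
((y5 · y3) · y1) = [[0, -1], [0, 1]]
(((y6 · y2) · y4) · ((y5 · y3) · y1)) = [[0, -5], [0, 2]]


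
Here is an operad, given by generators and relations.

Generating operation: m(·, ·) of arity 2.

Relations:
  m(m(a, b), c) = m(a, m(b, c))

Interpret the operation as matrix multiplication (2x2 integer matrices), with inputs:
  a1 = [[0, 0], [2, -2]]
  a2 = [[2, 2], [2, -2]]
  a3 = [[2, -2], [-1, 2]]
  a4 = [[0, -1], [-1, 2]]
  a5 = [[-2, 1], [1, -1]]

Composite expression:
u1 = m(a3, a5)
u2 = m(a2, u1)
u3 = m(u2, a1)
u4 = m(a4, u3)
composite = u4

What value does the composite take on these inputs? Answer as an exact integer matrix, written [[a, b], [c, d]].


m(a3, a5) = [[-6, 4], [4, -3]]
m(a2, m(a3, a5)) = [[-4, 2], [-20, 14]]
m(m(a2, m(a3, a5)), a1) = [[4, -4], [28, -28]]
m(a4, m(m(a2, m(a3, a5)), a1)) = [[-28, 28], [52, -52]]

[[-28, 28], [52, -52]]


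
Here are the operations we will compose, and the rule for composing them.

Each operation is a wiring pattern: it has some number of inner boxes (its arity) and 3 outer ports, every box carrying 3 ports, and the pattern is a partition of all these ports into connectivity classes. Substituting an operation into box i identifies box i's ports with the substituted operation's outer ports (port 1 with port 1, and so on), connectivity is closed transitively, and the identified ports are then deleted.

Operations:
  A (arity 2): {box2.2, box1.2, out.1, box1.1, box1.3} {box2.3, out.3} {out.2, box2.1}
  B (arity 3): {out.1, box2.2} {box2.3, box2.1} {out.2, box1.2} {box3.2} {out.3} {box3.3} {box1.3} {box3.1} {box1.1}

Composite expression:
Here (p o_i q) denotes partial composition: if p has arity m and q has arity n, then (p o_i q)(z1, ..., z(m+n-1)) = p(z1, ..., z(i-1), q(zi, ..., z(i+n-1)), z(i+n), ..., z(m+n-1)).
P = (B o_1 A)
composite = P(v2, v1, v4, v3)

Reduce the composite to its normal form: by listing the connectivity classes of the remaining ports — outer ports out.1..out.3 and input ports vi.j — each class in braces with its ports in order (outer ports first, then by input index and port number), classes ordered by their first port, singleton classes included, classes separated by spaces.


Connectivity passes through glued B-boundaries; trace each wire chain.
stage A: inputs (v2, v1), connectivity {out.1, v1.2, v2.1, v2.2, v2.3} {out.2, v1.1} {out.3, v1.3}, out.j its boundary
stage B: inputs (v2, v1, v4, v3), connectivity {out.1, v4.2} {out.2, v1.1} {out.3} {v1.2, v2.1, v2.2, v2.3} {v1.3} {v3.1} {v3.2} {v3.3} {v4.1, v4.3}, out.j its boundary

{out.1, v4.2} {out.2, v1.1} {out.3} {v1.2, v2.1, v2.2, v2.3} {v1.3} {v3.1} {v3.2} {v3.3} {v4.1, v4.3}


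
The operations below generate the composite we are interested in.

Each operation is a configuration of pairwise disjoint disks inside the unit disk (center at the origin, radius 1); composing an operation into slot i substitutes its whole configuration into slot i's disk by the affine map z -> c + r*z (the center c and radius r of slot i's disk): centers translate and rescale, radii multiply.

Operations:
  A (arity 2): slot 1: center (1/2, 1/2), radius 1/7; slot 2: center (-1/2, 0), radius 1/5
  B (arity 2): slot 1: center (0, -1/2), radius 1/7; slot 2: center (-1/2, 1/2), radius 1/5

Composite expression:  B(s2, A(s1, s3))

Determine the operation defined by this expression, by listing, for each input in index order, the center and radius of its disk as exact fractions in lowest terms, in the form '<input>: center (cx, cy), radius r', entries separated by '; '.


s1: center (-2/5, 3/5), radius 1/35; s2: center (0, -1/2), radius 1/7; s3: center (-3/5, 1/2), radius 1/25

Affine substitution under B: radii multiply and s-centers shift.
s2: after 1 affine step, its disk has center (0, -1/2), radius 1/7
s1: after 2 affine steps, its disk has center (-2/5, 3/5), radius 1/35
s3: after 2 affine steps, its disk has center (-3/5, 1/2), radius 1/25


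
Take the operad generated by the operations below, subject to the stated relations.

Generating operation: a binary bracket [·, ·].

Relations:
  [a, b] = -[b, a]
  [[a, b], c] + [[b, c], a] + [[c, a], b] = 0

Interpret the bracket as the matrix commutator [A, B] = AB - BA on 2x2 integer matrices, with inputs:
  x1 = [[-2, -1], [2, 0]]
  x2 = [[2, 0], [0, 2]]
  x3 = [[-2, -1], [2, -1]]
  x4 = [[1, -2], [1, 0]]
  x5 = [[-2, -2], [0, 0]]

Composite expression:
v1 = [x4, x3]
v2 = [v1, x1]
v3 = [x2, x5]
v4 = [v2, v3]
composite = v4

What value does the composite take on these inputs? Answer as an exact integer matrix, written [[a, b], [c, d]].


[[0, 0], [0, 0]]

[x4, x3] = [[-3, -3], [-3, 3]]
[[x4, x3], x1] = [[-9, 0], [18, 9]]
[x2, x5] = [[0, 0], [0, 0]]
[[[x4, x3], x1], [x2, x5]] = [[0, 0], [0, 0]]


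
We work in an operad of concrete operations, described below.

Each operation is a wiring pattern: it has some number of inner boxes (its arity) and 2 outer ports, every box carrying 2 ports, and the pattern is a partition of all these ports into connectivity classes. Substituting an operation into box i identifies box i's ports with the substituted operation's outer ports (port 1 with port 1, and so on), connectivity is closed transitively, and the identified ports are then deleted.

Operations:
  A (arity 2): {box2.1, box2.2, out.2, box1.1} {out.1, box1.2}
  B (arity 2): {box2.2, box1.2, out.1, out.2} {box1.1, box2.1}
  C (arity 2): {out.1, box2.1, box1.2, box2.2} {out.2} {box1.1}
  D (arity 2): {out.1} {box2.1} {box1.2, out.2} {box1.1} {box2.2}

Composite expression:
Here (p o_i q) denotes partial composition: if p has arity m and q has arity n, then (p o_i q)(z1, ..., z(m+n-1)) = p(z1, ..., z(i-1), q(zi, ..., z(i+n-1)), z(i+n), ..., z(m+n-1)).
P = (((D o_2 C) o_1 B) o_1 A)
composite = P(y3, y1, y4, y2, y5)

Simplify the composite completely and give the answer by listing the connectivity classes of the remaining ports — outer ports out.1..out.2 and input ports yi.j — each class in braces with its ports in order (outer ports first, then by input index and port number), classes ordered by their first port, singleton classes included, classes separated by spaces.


Two ports join when wires chain via D-identified ports.
through A, on inputs (y3, y1): {out.1, y3.2} {out.2, y1.1, y1.2, y3.1} (out.j = stage outer ports)
through B, on inputs (y3, y1, y4): {out.1, out.2, y1.1, y1.2, y3.1, y4.2} {y3.2, y4.1} (out.j = stage outer ports)
through C, on inputs (y2, y5): {out.1, y2.2, y5.1, y5.2} {out.2} {y2.1} (out.j = stage outer ports)
through D, on inputs (y3, y1, y4, y2, y5): {out.1} {out.2, y1.1, y1.2, y3.1, y4.2} {y2.1} {y2.2, y5.1, y5.2} {y3.2, y4.1} (out.j = stage outer ports)

{out.1} {out.2, y1.1, y1.2, y3.1, y4.2} {y2.1} {y2.2, y5.1, y5.2} {y3.2, y4.1}


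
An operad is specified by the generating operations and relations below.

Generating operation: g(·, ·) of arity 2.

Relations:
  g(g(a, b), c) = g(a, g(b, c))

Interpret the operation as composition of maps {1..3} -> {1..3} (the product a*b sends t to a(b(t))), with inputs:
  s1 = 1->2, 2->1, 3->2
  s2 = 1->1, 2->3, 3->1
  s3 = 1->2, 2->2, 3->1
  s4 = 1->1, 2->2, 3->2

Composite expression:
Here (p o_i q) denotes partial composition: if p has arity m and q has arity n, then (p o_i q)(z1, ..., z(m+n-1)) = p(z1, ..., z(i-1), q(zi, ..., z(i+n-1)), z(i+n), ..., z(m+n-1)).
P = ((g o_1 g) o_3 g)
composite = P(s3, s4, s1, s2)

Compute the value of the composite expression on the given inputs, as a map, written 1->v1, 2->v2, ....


1->2, 2->2, 3->2

g(s3, s4) = 1->2, 2->2, 3->2
g(s1, s2) = 1->2, 2->2, 3->2
g(g(s3, s4), g(s1, s2)) = 1->2, 2->2, 3->2


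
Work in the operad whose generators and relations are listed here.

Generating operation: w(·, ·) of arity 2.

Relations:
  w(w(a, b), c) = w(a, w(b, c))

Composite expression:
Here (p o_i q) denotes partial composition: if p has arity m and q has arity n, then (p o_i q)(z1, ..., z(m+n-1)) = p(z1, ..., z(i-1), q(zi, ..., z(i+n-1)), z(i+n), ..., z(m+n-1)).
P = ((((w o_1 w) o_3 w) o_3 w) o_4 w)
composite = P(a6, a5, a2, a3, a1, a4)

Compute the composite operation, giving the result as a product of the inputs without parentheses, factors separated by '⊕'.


a6 ⊕ a5 ⊕ a2 ⊕ a3 ⊕ a1 ⊕ a4

Key point: w is associative — brackets drop, the a-order remains.
w(a6, a5) spells out as a6 ⊕ a5
w(a3, a1) spells out as a3 ⊕ a1
w(a2, w(a3, a1)) spells out as a2 ⊕ a3 ⊕ a1
w(w(a2, w(a3, a1)), a4) spells out as a2 ⊕ a3 ⊕ a1 ⊕ a4
w(w(a6, a5), w(w(a2, w(a3, a1)), a4)) spells out as a6 ⊕ a5 ⊕ a2 ⊕ a3 ⊕ a1 ⊕ a4


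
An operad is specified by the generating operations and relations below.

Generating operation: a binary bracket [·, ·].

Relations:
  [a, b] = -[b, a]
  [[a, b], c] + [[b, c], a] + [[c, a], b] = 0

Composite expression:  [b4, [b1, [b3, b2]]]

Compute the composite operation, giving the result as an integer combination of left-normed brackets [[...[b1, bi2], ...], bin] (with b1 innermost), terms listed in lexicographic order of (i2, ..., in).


[[[b1, b2], b3], b4] - [[[b1, b3], b2], b4]

Antisymmetry and Jacobi reduce to b1-anchored left-normed brackets.
Composite bracket: [b4, [b1, [b3, b2]]]
Full expansion: 8 signed words from ab - ba (2^3 = 8).
Only words starting with b1 matter:
  b1b2b3b4 (sign +1) contributes +[[[b1, b2], b3], b4]
  b1b3b2b4 (sign -1) contributes -[[[b1, b3], b2], b4]


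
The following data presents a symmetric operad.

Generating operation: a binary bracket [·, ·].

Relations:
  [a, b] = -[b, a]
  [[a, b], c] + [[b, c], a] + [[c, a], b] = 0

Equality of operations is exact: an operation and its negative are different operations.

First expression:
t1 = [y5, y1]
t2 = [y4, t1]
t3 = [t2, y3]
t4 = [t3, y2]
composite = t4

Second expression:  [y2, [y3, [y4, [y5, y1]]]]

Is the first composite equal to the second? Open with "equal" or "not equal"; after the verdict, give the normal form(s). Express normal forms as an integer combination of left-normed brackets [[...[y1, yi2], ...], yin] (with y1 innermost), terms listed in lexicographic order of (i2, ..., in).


equal; the common form is [[[[y1, y5], y4], y3], y2]

Reducing the first expression gives [[[[y1, y5], y4], y3], y2]
Reducing the second expression gives [[[[y1, y5], y4], y3], y2]
The forms coincide; equal.


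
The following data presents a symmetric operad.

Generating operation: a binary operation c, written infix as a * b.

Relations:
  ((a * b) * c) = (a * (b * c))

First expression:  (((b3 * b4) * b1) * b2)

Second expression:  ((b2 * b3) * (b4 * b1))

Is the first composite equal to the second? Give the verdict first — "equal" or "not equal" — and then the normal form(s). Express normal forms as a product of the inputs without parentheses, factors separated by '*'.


not equal: they reduce to b3 * b4 * b1 * b2 and b2 * b3 * b4 * b1

Reducing the first expression gives b3 * b4 * b1 * b2
Reducing the second expression gives b2 * b3 * b4 * b1
The forms do not match — not equal.


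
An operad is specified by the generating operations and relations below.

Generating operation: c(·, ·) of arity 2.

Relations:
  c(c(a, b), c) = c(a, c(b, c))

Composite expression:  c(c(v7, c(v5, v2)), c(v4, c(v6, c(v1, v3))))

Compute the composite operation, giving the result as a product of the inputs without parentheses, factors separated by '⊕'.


v7 ⊕ v5 ⊕ v2 ⊕ v4 ⊕ v6 ⊕ v1 ⊕ v3

Associativity of c dissolves the nesting; only the v-input order survives.
c(v5, v2) collapses to v5 ⊕ v2
c(v7, c(v5, v2)) collapses to v7 ⊕ v5 ⊕ v2
c(v1, v3) collapses to v1 ⊕ v3
c(v6, c(v1, v3)) collapses to v6 ⊕ v1 ⊕ v3
c(v4, c(v6, c(v1, v3))) collapses to v4 ⊕ v6 ⊕ v1 ⊕ v3
c(c(v7, c(v5, v2)), c(v4, c(v6, c(v1, v3)))) collapses to v7 ⊕ v5 ⊕ v2 ⊕ v4 ⊕ v6 ⊕ v1 ⊕ v3


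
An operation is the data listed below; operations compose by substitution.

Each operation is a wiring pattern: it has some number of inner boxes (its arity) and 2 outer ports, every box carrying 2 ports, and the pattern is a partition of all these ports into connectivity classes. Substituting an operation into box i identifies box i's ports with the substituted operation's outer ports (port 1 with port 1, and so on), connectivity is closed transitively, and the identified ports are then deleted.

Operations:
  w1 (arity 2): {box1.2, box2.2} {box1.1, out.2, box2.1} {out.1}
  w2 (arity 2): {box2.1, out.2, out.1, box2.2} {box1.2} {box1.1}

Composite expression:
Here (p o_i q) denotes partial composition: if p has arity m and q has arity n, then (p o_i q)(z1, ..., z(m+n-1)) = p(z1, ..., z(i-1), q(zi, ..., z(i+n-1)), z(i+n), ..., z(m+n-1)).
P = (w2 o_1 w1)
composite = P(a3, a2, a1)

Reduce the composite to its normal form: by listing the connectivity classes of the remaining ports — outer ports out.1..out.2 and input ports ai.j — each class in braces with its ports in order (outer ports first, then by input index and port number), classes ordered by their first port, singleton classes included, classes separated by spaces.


{out.1, out.2, a1.1, a1.2} {a2.1, a3.1} {a2.2, a3.2}

After gluing at w2, chains via deleted ports link the a-ports.
the subtree at w1 composes to {out.1} {out.2, a2.1, a3.1} {a2.2, a3.2} on (a3, a2); out.j = own outer ports
the subtree at w2 composes to {out.1, out.2, a1.1, a1.2} {a2.1, a3.1} {a2.2, a3.2} on (a3, a2, a1); out.j = own outer ports


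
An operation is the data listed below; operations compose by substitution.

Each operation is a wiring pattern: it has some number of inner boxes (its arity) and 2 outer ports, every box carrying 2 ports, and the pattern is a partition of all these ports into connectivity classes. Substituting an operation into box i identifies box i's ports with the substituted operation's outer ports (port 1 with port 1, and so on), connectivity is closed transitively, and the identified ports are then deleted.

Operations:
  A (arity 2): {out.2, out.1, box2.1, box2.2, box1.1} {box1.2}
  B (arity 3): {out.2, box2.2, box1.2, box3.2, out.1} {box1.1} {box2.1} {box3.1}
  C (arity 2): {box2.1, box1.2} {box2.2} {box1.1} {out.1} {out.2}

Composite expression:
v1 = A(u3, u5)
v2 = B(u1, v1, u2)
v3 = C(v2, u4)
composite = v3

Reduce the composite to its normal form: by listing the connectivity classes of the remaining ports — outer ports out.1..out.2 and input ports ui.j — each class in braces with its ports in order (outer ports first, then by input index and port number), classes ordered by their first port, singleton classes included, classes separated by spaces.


{out.1} {out.2} {u1.1} {u1.2, u2.2, u3.1, u4.1, u5.1, u5.2} {u2.1} {u3.2} {u4.2}

Substituting into C glues patterns; closure does the rest.
A over (u3, u5) gives {out.1, out.2, u3.1, u5.1, u5.2} {u3.2}, out.j being that stage's outer ports
B over (u1, u3, u5, u2) gives {out.1, out.2, u1.2, u2.2, u3.1, u5.1, u5.2} {u1.1} {u2.1} {u3.2}, out.j being that stage's outer ports
C over (u1, u3, u5, u2, u4) gives {out.1} {out.2} {u1.1} {u1.2, u2.2, u3.1, u4.1, u5.1, u5.2} {u2.1} {u3.2} {u4.2}, out.j being that stage's outer ports


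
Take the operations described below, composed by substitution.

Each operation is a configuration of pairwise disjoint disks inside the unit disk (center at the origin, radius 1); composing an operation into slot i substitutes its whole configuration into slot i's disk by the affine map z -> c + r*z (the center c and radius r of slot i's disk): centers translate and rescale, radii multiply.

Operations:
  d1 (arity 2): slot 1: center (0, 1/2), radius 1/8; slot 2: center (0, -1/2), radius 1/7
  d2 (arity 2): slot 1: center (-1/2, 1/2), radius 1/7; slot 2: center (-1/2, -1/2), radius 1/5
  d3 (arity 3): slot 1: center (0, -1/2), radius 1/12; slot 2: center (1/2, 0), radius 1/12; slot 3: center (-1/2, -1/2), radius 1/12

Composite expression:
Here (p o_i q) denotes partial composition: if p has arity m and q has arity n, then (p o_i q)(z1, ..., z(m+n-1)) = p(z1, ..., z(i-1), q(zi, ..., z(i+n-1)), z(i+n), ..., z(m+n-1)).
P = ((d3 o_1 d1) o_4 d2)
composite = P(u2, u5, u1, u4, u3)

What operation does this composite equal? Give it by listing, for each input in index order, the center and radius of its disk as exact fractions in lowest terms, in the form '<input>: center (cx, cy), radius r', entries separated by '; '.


u1: center (1/2, 0), radius 1/12; u2: center (0, -11/24), radius 1/96; u3: center (-13/24, -13/24), radius 1/60; u4: center (-13/24, -11/24), radius 1/84; u5: center (0, -13/24), radius 1/84

Nesting under d3 composes maps z -> c + r*z down each u-path.
u2 passes through 2 substitutions, ending at center (0, -11/24), radius 1/96
u5 passes through 2 substitutions, ending at center (0, -13/24), radius 1/84
u1 passes through 1 substitution, ending at center (1/2, 0), radius 1/12
u4 passes through 2 substitutions, ending at center (-13/24, -11/24), radius 1/84
u3 passes through 2 substitutions, ending at center (-13/24, -13/24), radius 1/60
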